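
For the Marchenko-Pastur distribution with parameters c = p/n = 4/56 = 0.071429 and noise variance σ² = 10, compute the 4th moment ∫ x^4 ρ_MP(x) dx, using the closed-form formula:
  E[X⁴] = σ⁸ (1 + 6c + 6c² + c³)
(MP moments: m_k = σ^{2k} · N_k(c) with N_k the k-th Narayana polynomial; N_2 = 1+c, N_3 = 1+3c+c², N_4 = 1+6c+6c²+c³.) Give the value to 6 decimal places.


E[X⁴] = σ⁸ (1 + 6c + 6c² + c³) (fourth MP moment). With σ² = 10 (so σ⁸ = 10000) and c = 4/56 = 0.071429: E[X⁴] = 10000 · (1 + 6·0.071429 + 6·(0.071429)² + (0.071429)³) = 10000 · 1.459548.

So E[X^4] = 14595.481050.


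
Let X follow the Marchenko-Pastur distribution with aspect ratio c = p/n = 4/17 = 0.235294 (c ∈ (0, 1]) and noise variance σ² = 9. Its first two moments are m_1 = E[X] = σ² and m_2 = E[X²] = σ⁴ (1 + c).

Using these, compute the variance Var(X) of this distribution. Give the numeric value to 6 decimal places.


m_1 = E[X] = σ² = 9, so m_1² = 81.
m_2 = E[X²] = σ⁴ (1 + c) = 81 · (1 + 0.235294) = 81 · 1.235294 = 100.058824.
(Note m_2 − m_1² simplifies to c · σ⁴ = 0.235294 · 81.)

Var(X) = m_2 − m_1² = 100.058824 − 81 = 19.058824.


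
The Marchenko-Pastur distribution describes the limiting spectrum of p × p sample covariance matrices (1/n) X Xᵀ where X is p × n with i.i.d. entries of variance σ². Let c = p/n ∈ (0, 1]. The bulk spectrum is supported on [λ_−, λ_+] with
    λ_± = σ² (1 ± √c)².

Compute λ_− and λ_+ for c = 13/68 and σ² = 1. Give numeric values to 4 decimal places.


c = 13/68 = 0.191176; √c = 0.437237.
λ_− = σ² (1 − √c)² = 1 · (1 − 0.437237)² = 1 · (0.562763)² = 0.316702.
λ_+ = σ² (1 + √c)² = 1 · (1 + 0.437237)² = 1 · (1.437237)² = 2.065651.

Rounded to 4 decimal places: λ_− ≈ 0.3167, λ_+ ≈ 2.0657.


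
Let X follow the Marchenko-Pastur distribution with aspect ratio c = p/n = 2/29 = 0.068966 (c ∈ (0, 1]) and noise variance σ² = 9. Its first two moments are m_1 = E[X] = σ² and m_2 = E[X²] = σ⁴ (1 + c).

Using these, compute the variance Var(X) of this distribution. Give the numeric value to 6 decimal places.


m_1 = E[X] = σ² = 9, so m_1² = 81.
m_2 = E[X²] = σ⁴ (1 + c) = 81 · (1 + 0.068966) = 81 · 1.068966 = 86.586207.
(Note m_2 − m_1² simplifies to c · σ⁴ = 0.068966 · 81.)

Var(X) = m_2 − m_1² = 86.586207 − 81 = 5.586207.


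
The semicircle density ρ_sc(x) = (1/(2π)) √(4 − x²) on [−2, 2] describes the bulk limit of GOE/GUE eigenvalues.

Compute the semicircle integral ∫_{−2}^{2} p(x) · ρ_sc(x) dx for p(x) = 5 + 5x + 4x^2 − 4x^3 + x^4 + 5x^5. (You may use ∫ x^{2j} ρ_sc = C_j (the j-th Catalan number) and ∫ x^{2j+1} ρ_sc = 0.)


Write p(x) = Σ a_i x^i, split into monomials and integrate each against ρ_sc separately.
Using ∫ x^{2j} ρ_sc = C_j = (1/(j+1)) C(2j, j) (Catalan numbers) and ∫ x^{2j+1} ρ_sc = 0 (odd monomials vanish by symmetry):
  i = 0 (even): a_0 · C_{0} = 5 · 1 = 5
  i = 1 (odd): ∫ x^1 ρ_sc = 0 (vanishes)
  i = 2 (even): a_2 · C_{1} = 4 · 1 = 4
  i = 3 (odd): ∫ x^3 ρ_sc = 0 (vanishes)
  i = 4 (even): a_4 · C_{2} = 1 · 2 = 2
  i = 5 (odd): ∫ x^5 ρ_sc = 0 (vanishes)

Summing the contributions: ∫_{−2}^{2} p(x) ρ_sc(x) dx = 5 + 4 + 2 = 11.


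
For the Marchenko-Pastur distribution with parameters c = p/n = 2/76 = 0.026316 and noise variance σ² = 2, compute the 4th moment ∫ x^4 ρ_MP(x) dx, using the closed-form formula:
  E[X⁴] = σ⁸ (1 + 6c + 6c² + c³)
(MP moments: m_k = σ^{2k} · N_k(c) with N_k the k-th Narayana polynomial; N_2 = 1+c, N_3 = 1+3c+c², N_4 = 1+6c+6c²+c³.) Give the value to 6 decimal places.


E[X⁴] = σ⁸ (1 + 6c + 6c² + c³) (fourth MP moment). With σ² = 2 (so σ⁸ = 16) and c = 2/76 = 0.026316: E[X⁴] = 16 · (1 + 6·0.026316 + 6·(0.026316)² + (0.026316)³) = 16 · 1.162068.

So E[X^4] = 18.593089.


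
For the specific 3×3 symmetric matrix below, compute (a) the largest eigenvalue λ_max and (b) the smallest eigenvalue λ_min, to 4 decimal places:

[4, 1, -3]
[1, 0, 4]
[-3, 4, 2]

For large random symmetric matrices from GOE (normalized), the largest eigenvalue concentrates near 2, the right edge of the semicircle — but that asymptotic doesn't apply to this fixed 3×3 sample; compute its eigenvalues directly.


Since M is real symmetric, all three eigenvalues are real; they are the roots of det(λI − M) = λ³ − (tr M) λ² + s λ − det M, where s is the sum of the principal 2×2 minors.
tr M = 4 + 0 + 2 = 6.
s = (4·0 − 1²) + (4·2 − (-3)²) + (0·2 − 4²) = -1 + (-1) + (-16) = -18.
det M (expand along row 1) = 4·(-16) − 1·14 + (-3)·4 = -90.
Characteristic polynomial: λ³ − 6λ² − 18λ + 90 = 0.
Substitute λ = y + (tr M)/3 = y + 2.000000 to remove the quadratic term: y³ + p·y + q = 0 with p = s − (tr M)²/3 = -30.000000 and q = −2(tr M)³/27 + (tr M)·s/3 − det M = 38.000000.
Three real roots ⇒ use the trigonometric (Viète) form: r = 2√(−p/3) = 6.324555, φ = arccos(3q/(p·r)) = arccos(-0.600833) = 2.215339 rad.
y_k = r·cos(φ/3 − 2πk/3) for k = 0, 1, 2 gives y = 4.677106, 1.348385, -6.025491.
λ_k = y_k + 2.000000 gives λ = 6.6771, 3.3484, -4.0255 (check: the sum is 6.0000 = tr M).

Hence λ_max = 6.6771 and λ_min = -4.0255.


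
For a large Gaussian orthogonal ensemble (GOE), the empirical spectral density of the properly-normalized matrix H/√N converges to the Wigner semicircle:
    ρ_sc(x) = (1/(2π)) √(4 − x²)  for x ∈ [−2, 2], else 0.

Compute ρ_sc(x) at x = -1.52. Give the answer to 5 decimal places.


ρ_sc(x) = (1/(2π)) √(4 − x²). With x = -1.52:
  4 − x² = 4 − (-1.52)² = 4 − 2.310400 = 1.689600.
  √(4 − x²) = 1.299846.
  1/(2π) = 0.159155.
  ρ_sc(-1.52) = 0.159155 · 1.299846 = 0.206877.

Rounded to 5 decimal places: ρ_sc(-1.52) ≈ 0.20688.


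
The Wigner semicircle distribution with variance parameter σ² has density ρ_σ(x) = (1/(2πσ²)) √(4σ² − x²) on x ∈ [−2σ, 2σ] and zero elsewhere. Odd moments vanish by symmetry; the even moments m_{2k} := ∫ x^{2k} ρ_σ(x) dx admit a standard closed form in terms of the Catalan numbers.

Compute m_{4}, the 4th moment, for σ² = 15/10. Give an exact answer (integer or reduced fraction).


By the scaled semicircle moment identity, m_{2k} = σ^{2k} · C_k with k = 2.
C_2 = (1/(k+1)) · C(2k, k) = (1/3) · C(4, 2) = (1/3) · 6 = 2.
σ^{2k} = (σ²)^k = (15/10)^2 = 9/4.

Therefore m_{4} = σ^{4} · C_2 = (9/4) · 2 = 9/2.


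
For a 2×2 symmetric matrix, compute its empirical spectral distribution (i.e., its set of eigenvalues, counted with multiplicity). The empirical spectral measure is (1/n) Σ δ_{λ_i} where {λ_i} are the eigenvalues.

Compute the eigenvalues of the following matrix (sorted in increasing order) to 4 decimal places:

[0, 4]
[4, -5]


Since M is real symmetric, both eigenvalues are real; they are the roots of det(λI − M) = λ² − (tr M) λ + det M.
tr M = 0 + (-5) = -5.
det M = 0·(-5) − 4² = 0 − 16 = -16.
Characteristic polynomial: λ² + 5λ − 16 = 0.
Discriminant Δ = (tr M)² − 4·det M = 25 − (-64) = 89; √Δ = 9.433981.
λ = (tr M ± √Δ)/2 = (-5 ± 9.433981)/2, giving (tr M − √Δ)/2 = -7.2170 and (tr M + √Δ)/2 = 2.2170.

Eigenvalues sorted in increasing order: [-7.2170, 2.2170].


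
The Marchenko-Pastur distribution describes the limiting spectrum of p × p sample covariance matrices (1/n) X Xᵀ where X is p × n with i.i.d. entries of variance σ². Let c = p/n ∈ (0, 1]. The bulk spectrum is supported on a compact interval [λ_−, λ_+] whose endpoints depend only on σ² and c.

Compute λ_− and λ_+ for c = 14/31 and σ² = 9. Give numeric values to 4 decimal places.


c = 14/31 = 0.451613; √c = 0.672022.
λ_− = σ² (1 − √c)² = 9 · (1 − 0.672022)² = 9 · (0.327978)² = 0.968129.
λ_+ = σ² (1 + √c)² = 9 · (1 + 0.672022)² = 9 · (1.672022)² = 25.160903.

Rounded to 4 decimal places: λ_− ≈ 0.9681, λ_+ ≈ 25.1609.


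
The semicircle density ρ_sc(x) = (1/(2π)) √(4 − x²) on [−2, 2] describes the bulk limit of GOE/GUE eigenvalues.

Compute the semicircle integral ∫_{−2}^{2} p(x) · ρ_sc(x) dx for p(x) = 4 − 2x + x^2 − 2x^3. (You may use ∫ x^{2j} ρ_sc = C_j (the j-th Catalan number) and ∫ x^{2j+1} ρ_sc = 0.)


Write p(x) = Σ a_i x^i, split into monomials and integrate each against ρ_sc separately.
Using ∫ x^{2j} ρ_sc = C_j = (1/(j+1)) C(2j, j) (Catalan numbers) and ∫ x^{2j+1} ρ_sc = 0 (odd monomials vanish by symmetry):
  i = 0 (even): a_0 · C_{0} = 4 · 1 = 4
  i = 1 (odd): ∫ x^1 ρ_sc = 0 (vanishes)
  i = 2 (even): a_2 · C_{1} = 1 · 1 = 1
  i = 3 (odd): ∫ x^3 ρ_sc = 0 (vanishes)

Summing the contributions: ∫_{−2}^{2} p(x) ρ_sc(x) dx = 4 + 1 = 5.


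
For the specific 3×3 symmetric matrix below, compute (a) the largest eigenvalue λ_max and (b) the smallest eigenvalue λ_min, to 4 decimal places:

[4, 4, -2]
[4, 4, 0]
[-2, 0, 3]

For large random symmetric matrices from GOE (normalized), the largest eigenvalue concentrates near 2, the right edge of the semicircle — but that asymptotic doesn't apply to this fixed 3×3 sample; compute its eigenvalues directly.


Since M is real symmetric, all three eigenvalues are real; they are the roots of det(λI − M) = λ³ − (tr M) λ² + s λ − det M, where s is the sum of the principal 2×2 minors.
tr M = 4 + 4 + 3 = 11.
s = (4·4 − 4²) + (4·3 − (-2)²) + (4·3 − 0²) = 0 + 8 + 12 = 20.
det M (expand along row 1) = 4·12 − 4·12 + (-2)·8 = -16.
Characteristic polynomial: λ³ − 11λ² + 20λ + 16 = 0.
Substitute λ = y + (tr M)/3 = y + 3.666667 to remove the quadratic term: y³ + p·y + q = 0 with p = s − (tr M)²/3 = -20.333333 and q = −2(tr M)³/27 + (tr M)·s/3 − det M = -9.259259.
Three real roots ⇒ use the trigonometric (Viète) form: r = 2√(−p/3) = 5.206833, φ = arccos(3q/(p·r)) = arccos(0.262371) = 1.305318 rad.
y_k = r·cos(φ/3 − 2πk/3) for k = 0, 1, 2 gives y = 4.721688, -0.460166, -4.261523.
λ_k = y_k + 3.666667 gives λ = 8.3884, 3.2065, -0.5949 (check: the sum is 11.0000 = tr M).

Hence λ_max = 8.3884 and λ_min = -0.5949.


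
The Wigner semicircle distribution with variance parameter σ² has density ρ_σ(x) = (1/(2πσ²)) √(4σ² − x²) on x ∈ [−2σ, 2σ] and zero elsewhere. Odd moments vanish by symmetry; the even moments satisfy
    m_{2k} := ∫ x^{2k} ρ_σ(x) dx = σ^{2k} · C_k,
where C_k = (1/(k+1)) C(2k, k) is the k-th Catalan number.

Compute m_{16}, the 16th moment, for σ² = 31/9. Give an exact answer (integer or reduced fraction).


By the scaled semicircle moment identity, m_{2k} = σ^{2k} · C_k with k = 8.
C_8 = (1/(k+1)) · C(2k, k) = (1/9) · C(16, 8) = (1/9) · 12870 = 1430.
σ^{2k} = (σ²)^k = (31/9)^8 = 852891037441/43046721.

Therefore m_{16} = σ^{16} · C_8 = (852891037441/43046721) · 1430 = 1219634183540630/43046721.


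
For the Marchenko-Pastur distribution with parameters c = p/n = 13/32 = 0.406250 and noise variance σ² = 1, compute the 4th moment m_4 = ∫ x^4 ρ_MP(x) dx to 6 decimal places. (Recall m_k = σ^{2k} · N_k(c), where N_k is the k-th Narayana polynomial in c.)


E[X⁴] = σ⁸ (1 + 6c + 6c² + c³) (fourth MP moment). With σ² = 1 (so σ⁸ = 1) and c = 13/32 = 0.406250: E[X⁴] = 1 · (1 + 6·0.406250 + 6·(0.406250)² + (0.406250)³) = 1 · 4.494781.

So E[X^4] = 4.494781.


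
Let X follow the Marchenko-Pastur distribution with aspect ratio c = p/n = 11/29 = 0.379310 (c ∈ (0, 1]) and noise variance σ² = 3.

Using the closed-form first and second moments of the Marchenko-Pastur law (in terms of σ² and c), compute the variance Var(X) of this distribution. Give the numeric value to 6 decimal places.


Recall the MP moments m_1 = E[X] = σ² and m_2 = E[X²] = σ⁴ (1 + c).
m_1 = E[X] = σ² = 3, so m_1² = 9.
m_2 = E[X²] = σ⁴ (1 + c) = 9 · (1 + 0.379310) = 9 · 1.379310 = 12.413793.
(Note m_2 − m_1² simplifies to c · σ⁴ = 0.379310 · 9.)

Var(X) = m_2 − m_1² = 12.413793 − 9 = 3.413793.


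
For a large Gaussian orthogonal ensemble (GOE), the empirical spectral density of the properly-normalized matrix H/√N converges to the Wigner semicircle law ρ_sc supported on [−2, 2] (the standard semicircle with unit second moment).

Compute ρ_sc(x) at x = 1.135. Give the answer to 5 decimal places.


ρ_sc(x) = (1/(2π)) √(4 − x²). With x = 1.135:
  4 − x² = 4 − (1.135)² = 4 − 1.288225 = 2.711775.
  √(4 − x²) = 1.646747.
  1/(2π) = 0.159155.
  ρ_sc(1.135) = 0.159155 · 1.646747 = 0.262088.

Rounded to 5 decimal places: ρ_sc(1.135) ≈ 0.26209.


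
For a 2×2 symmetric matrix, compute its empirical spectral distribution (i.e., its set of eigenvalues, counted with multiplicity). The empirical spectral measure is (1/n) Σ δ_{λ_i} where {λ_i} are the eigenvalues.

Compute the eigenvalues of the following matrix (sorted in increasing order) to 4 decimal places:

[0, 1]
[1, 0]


Since M is real symmetric, both eigenvalues are real; they are the roots of det(λI − M) = λ² − (tr M) λ + det M.
tr M = 0 + 0 = 0.
det M = 0·0 − 1² = 0 − 1 = -1.
Characteristic polynomial: λ² − 1 = 0.
Discriminant Δ = (tr M)² − 4·det M = 0 − (-4) = 4; √Δ = 2.000000.
λ = (tr M ± √Δ)/2 = (0 ± 2.000000)/2, giving (tr M − √Δ)/2 = -1.0000 and (tr M + √Δ)/2 = 1.0000.

Eigenvalues sorted in increasing order: [-1.0000, 1.0000].


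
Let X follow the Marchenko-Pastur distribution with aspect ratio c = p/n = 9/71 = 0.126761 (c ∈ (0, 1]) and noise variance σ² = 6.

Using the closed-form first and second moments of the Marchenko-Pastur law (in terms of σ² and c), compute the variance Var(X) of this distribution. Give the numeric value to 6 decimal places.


Recall the MP moments m_1 = E[X] = σ² and m_2 = E[X²] = σ⁴ (1 + c).
m_1 = E[X] = σ² = 6, so m_1² = 36.
m_2 = E[X²] = σ⁴ (1 + c) = 36 · (1 + 0.126761) = 36 · 1.126761 = 40.563380.
(Note m_2 − m_1² simplifies to c · σ⁴ = 0.126761 · 36.)

Var(X) = m_2 − m_1² = 40.563380 − 36 = 4.563380.


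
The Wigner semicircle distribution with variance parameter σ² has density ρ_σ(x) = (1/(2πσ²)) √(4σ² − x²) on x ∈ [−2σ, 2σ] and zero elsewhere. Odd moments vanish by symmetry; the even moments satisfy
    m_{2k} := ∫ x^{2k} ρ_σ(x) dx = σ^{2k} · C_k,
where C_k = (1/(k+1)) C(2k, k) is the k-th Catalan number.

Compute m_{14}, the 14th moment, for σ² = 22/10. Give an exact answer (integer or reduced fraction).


By the scaled semicircle moment identity, m_{2k} = σ^{2k} · C_k with k = 7.
C_7 = (1/(k+1)) · C(2k, k) = (1/8) · C(14, 7) = (1/8) · 3432 = 429.
σ^{2k} = (σ²)^k = (22/10)^7 = 19487171/78125.

Therefore m_{14} = σ^{14} · C_7 = (19487171/78125) · 429 = 8359996359/78125.


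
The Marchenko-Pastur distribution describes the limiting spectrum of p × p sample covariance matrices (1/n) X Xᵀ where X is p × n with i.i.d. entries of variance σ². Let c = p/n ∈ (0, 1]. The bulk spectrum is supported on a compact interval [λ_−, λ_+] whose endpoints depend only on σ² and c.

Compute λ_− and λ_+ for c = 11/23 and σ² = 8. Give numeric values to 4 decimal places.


c = 11/23 = 0.478261; √c = 0.691564.
λ_− = σ² (1 − √c)² = 8 · (1 − 0.691564)² = 8 · (0.308436)² = 0.761062.
λ_+ = σ² (1 + √c)² = 8 · (1 + 0.691564)² = 8 · (1.691564)² = 22.891112.

Rounded to 4 decimal places: λ_− ≈ 0.7611, λ_+ ≈ 22.8911.


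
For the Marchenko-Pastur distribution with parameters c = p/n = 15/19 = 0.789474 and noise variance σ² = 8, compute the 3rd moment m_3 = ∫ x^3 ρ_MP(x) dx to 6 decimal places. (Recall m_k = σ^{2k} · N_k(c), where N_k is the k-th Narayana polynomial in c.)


E[X³] = σ⁶ (1 + 3c + c²) (third MP moment). With σ² = 8 (so σ⁶ = 512) and c = 15/19 = 0.789474: E[X³] = 512 · (1 + 3·0.789474 + (0.789474)²) = 512 · 3.991690.

So E[X^3] = 2043.745152.


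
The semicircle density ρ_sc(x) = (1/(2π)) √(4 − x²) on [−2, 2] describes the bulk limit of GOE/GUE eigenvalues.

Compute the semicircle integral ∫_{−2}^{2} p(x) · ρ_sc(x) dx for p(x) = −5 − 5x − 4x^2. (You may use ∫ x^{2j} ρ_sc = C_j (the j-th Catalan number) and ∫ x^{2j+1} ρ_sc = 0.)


Write p(x) = Σ a_i x^i, split into monomials and integrate each against ρ_sc separately.
Using ∫ x^{2j} ρ_sc = C_j = (1/(j+1)) C(2j, j) (Catalan numbers) and ∫ x^{2j+1} ρ_sc = 0 (odd monomials vanish by symmetry):
  i = 0 (even): a_0 · C_{0} = -5 · 1 = -5
  i = 1 (odd): ∫ x^1 ρ_sc = 0 (vanishes)
  i = 2 (even): a_2 · C_{1} = -4 · 1 = -4

Summing the contributions: ∫_{−2}^{2} p(x) ρ_sc(x) dx = (-5) + (-4) = -9.


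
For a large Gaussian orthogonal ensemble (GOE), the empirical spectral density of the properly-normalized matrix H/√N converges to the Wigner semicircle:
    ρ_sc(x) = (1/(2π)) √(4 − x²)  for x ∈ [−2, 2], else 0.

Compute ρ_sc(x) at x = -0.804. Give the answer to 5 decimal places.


ρ_sc(x) = (1/(2π)) √(4 − x²). With x = -0.804:
  4 − x² = 4 − (-0.804)² = 4 − 0.646416 = 3.353584.
  √(4 − x²) = 1.831279.
  1/(2π) = 0.159155.
  ρ_sc(-0.804) = 0.159155 · 1.831279 = 0.291457.

Rounded to 5 decimal places: ρ_sc(-0.804) ≈ 0.29146.


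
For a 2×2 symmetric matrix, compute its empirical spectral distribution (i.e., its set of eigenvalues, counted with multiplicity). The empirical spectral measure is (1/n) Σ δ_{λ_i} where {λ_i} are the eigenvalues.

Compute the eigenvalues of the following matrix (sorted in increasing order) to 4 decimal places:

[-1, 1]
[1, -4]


Since M is real symmetric, both eigenvalues are real; they are the roots of det(λI − M) = λ² − (tr M) λ + det M.
tr M = -1 + (-4) = -5.
det M = (-1)·(-4) − 1² = 4 − 1 = 3.
Characteristic polynomial: λ² + 5λ + 3 = 0.
Discriminant Δ = (tr M)² − 4·det M = 25 − 12 = 13; √Δ = 3.605551.
λ = (tr M ± √Δ)/2 = (-5 ± 3.605551)/2, giving (tr M − √Δ)/2 = -4.3028 and (tr M + √Δ)/2 = -0.6972.

Eigenvalues sorted in increasing order: [-4.3028, -0.6972].


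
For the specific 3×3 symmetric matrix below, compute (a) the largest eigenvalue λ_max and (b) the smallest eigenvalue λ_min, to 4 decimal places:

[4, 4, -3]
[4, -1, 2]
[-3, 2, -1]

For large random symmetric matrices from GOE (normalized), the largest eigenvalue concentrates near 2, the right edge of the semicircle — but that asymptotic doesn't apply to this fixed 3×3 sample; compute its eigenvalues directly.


Since M is real symmetric, all three eigenvalues are real; they are the roots of det(λI − M) = λ³ − (tr M) λ² + s λ − det M, where s is the sum of the principal 2×2 minors.
tr M = 4 + (-1) + (-1) = 2.
s = (4·(-1) − 4²) + (4·(-1) − (-3)²) + ((-1)·(-1) − 2²) = -20 + (-13) + (-3) = -36.
det M (expand along row 1) = 4·(-3) − 4·2 + (-3)·5 = -35.
Characteristic polynomial: λ³ − 2λ² − 36λ + 35 = 0.
Substitute λ = y + (tr M)/3 = y + 0.666667 to remove the quadratic term: y³ + p·y + q = 0 with p = s − (tr M)²/3 = -37.333333 and q = −2(tr M)³/27 + (tr M)·s/3 − det M = 10.407407.
Three real roots ⇒ use the trigonometric (Viète) form: r = 2√(−p/3) = 7.055337, φ = arccos(3q/(p·r)) = arccos(-0.118536) = 1.689611 rad.
y_k = r·cos(φ/3 − 2πk/3) for k = 0, 1, 2 gives y = 5.965633, 0.279354, -6.244986.
λ_k = y_k + 0.666667 gives λ = 6.6323, 0.9460, -5.5783 (check: the sum is 2.0000 = tr M).

Hence λ_max = 6.6323 and λ_min = -5.5783.


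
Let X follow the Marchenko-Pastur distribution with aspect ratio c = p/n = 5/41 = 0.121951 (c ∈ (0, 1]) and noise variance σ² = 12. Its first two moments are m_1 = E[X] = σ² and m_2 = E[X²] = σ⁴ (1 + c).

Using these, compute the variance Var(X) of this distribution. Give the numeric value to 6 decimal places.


m_1 = E[X] = σ² = 12, so m_1² = 144.
m_2 = E[X²] = σ⁴ (1 + c) = 144 · (1 + 0.121951) = 144 · 1.121951 = 161.560976.
(Note m_2 − m_1² simplifies to c · σ⁴ = 0.121951 · 144.)

Var(X) = m_2 − m_1² = 161.560976 − 144 = 17.560976.


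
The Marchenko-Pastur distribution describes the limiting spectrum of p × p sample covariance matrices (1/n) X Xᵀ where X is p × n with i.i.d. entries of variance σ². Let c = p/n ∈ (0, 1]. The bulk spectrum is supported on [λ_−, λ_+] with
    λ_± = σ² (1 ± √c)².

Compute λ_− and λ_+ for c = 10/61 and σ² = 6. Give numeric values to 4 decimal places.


c = 10/61 = 0.163934; √c = 0.404888.
λ_− = σ² (1 − √c)² = 6 · (1 − 0.404888)² = 6 · (0.595112)² = 2.124949.
λ_+ = σ² (1 + √c)² = 6 · (1 + 0.404888)² = 6 · (1.404888)² = 11.842265.

Rounded to 4 decimal places: λ_− ≈ 2.1249, λ_+ ≈ 11.8423.


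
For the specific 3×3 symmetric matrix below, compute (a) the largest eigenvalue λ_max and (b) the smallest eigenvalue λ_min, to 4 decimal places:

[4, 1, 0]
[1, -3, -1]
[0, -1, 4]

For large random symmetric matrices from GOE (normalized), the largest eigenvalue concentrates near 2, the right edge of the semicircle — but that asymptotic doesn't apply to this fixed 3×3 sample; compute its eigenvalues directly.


Since M is real symmetric, all three eigenvalues are real; they are the roots of det(λI − M) = λ³ − (tr M) λ² + s λ − det M, where s is the sum of the principal 2×2 minors.
tr M = 4 + (-3) + 4 = 5.
s = (4·(-3) − 1²) + (4·4 − 0²) + ((-3)·4 − (-1)²) = -13 + 16 + (-13) = -10.
det M (expand along row 1) = 4·(-13) − 1·4 + 0·(-1) = -56.
Characteristic polynomial: λ³ − 5λ² − 10λ + 56 = 0.
Substitute λ = y + (tr M)/3 = y + 1.666667 to remove the quadratic term: y³ + p·y + q = 0 with p = s − (tr M)²/3 = -18.333333 and q = −2(tr M)³/27 + (tr M)·s/3 − det M = 30.074074.
Three real roots ⇒ use the trigonometric (Viète) form: r = 2√(−p/3) = 4.944132, φ = arccos(3q/(p·r)) = arccos(-0.995364) = 3.045266 rad.
y_k = r·cos(φ/3 − 2πk/3) for k = 0, 1, 2 gives y = 2.608251, 2.333333, -4.941584.
λ_k = y_k + 1.666667 gives λ = 4.2749, 4.0000, -3.2749 (check: the sum is 5.0000 = tr M).

Hence λ_max = 4.2749 and λ_min = -3.2749.


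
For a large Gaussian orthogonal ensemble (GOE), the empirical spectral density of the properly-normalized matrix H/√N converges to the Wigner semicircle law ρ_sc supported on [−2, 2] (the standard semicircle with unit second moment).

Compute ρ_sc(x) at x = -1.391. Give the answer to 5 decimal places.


ρ_sc(x) = (1/(2π)) √(4 − x²). With x = -1.391:
  4 − x² = 4 − (-1.391)² = 4 − 1.934881 = 2.065119.
  √(4 − x²) = 1.437052.
  1/(2π) = 0.159155.
  ρ_sc(-1.391) = 0.159155 · 1.437052 = 0.228714.

Rounded to 5 decimal places: ρ_sc(-1.391) ≈ 0.22871.


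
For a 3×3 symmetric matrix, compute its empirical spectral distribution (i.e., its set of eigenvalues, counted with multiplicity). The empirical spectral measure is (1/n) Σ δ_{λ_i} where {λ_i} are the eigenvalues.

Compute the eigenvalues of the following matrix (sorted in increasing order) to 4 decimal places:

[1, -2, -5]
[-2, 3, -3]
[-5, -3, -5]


Since M is real symmetric, all three eigenvalues are real; they are the roots of det(λI − M) = λ³ − (tr M) λ² + s λ − det M, where s is the sum of the principal 2×2 minors.
tr M = 1 + 3 + (-5) = -1.
s = (1·3 − (-2)²) + (1·(-5) − (-5)²) + (3·(-5) − (-3)²) = -1 + (-30) + (-24) = -55.
det M (expand along row 1) = 1·(-24) − (-2)·(-5) + (-5)·21 = -139.
Characteristic polynomial: λ³ + λ² − 55λ + 139 = 0.
Substitute λ = y + (tr M)/3 = y − 0.333333 to remove the quadratic term: y³ + p·y + q = 0 with p = s − (tr M)²/3 = -55.333333 and q = −2(tr M)³/27 + (tr M)·s/3 − det M = 157.407407.
Three real roots ⇒ use the trigonometric (Viète) form: r = 2√(−p/3) = 8.589399, φ = arccos(3q/(p·r)) = arccos(-0.993566) = 3.028096 rad.
y_k = r·cos(φ/3 − 2πk/3) for k = 0, 1, 2 gives y = 4.572979, 4.010274, -8.583253.
λ_k = y_k − 0.333333 gives λ = 4.2396, 3.6769, -8.9166 (check: the sum is -1.0000 = tr M).

Eigenvalues sorted in increasing order: [-8.9166, 3.6769, 4.2396].


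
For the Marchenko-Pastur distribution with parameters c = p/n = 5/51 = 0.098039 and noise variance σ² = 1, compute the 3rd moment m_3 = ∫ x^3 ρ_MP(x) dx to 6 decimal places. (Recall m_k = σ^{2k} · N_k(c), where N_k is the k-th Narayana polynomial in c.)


E[X³] = σ⁶ (1 + 3c + c²) (third MP moment). With σ² = 1 (so σ⁶ = 1) and c = 5/51 = 0.098039: E[X³] = 1 · (1 + 3·0.098039 + (0.098039)²) = 1 · 1.303729.

So E[X^3] = 1.303729.


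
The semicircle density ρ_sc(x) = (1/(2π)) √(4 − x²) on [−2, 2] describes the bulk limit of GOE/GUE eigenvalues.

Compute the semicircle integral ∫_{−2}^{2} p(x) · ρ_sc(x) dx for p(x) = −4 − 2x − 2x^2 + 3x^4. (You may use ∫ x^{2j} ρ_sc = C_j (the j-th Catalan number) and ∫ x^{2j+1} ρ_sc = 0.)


Write p(x) = Σ a_i x^i, split into monomials and integrate each against ρ_sc separately.
Using ∫ x^{2j} ρ_sc = C_j = (1/(j+1)) C(2j, j) (Catalan numbers) and ∫ x^{2j+1} ρ_sc = 0 (odd monomials vanish by symmetry):
  i = 0 (even): a_0 · C_{0} = -4 · 1 = -4
  i = 1 (odd): ∫ x^1 ρ_sc = 0 (vanishes)
  i = 2 (even): a_2 · C_{1} = -2 · 1 = -2
  i = 4 (even): a_4 · C_{2} = 3 · 2 = 6

Summing the contributions: ∫_{−2}^{2} p(x) ρ_sc(x) dx = (-4) + (-2) + 6 = 0.


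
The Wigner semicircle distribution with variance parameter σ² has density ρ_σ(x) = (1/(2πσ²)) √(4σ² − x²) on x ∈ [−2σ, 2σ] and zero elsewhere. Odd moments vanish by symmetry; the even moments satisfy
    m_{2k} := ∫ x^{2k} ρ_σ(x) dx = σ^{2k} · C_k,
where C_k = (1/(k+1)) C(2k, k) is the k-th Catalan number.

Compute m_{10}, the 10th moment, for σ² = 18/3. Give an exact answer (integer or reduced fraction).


By the scaled semicircle moment identity, m_{2k} = σ^{2k} · C_k with k = 5.
C_5 = (1/(k+1)) · C(2k, k) = (1/6) · C(10, 5) = (1/6) · 252 = 42.
σ^{2k} = (σ²)^k = (18/3)^5 = 7776.

Therefore m_{10} = σ^{10} · C_5 = 7776 · 42 = 326592.


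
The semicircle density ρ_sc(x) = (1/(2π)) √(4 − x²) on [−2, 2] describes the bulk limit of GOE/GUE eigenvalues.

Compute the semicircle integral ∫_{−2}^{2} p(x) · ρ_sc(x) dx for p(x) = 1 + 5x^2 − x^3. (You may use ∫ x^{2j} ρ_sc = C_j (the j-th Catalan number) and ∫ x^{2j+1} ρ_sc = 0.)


Write p(x) = Σ a_i x^i, split into monomials and integrate each against ρ_sc separately.
Using ∫ x^{2j} ρ_sc = C_j = (1/(j+1)) C(2j, j) (Catalan numbers) and ∫ x^{2j+1} ρ_sc = 0 (odd monomials vanish by symmetry):
  i = 0 (even): a_0 · C_{0} = 1 · 1 = 1
  i = 2 (even): a_2 · C_{1} = 5 · 1 = 5
  i = 3 (odd): ∫ x^3 ρ_sc = 0 (vanishes)

Summing the contributions: ∫_{−2}^{2} p(x) ρ_sc(x) dx = 1 + 5 = 6.


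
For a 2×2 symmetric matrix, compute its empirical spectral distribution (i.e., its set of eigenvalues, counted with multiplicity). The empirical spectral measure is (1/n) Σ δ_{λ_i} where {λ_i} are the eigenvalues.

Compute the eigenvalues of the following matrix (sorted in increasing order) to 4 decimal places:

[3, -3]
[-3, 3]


Since M is real symmetric, both eigenvalues are real; they are the roots of det(λI − M) = λ² − (tr M) λ + det M.
tr M = 3 + 3 = 6.
det M = 3·3 − (-3)² = 9 − 9 = 0.
Characteristic polynomial: λ² − 6λ = 0.
Discriminant Δ = (tr M)² − 4·det M = 36 − 0 = 36; √Δ = 6.000000.
λ = (tr M ± √Δ)/2 = (6 ± 6.000000)/2, giving (tr M − √Δ)/2 = 0.0000 and (tr M + √Δ)/2 = 6.0000.

Eigenvalues sorted in increasing order: [0.0000, 6.0000].


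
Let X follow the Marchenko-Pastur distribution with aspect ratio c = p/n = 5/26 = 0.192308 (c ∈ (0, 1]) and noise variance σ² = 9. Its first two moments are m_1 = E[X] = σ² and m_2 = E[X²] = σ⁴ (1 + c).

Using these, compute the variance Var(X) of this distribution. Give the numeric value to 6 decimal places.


m_1 = E[X] = σ² = 9, so m_1² = 81.
m_2 = E[X²] = σ⁴ (1 + c) = 81 · (1 + 0.192308) = 81 · 1.192308 = 96.576923.
(Note m_2 − m_1² simplifies to c · σ⁴ = 0.192308 · 81.)

Var(X) = m_2 − m_1² = 96.576923 − 81 = 15.576923.


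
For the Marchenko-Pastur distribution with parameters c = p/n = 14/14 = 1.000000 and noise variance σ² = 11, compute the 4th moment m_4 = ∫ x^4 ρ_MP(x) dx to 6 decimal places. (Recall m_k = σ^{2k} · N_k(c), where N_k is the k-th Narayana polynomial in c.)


E[X⁴] = σ⁸ (1 + 6c + 6c² + c³) (fourth MP moment). With σ² = 11 (so σ⁸ = 14641) and c = 14/14 = 1.000000: E[X⁴] = 14641 · (1 + 6·1.000000 + 6·(1.000000)² + (1.000000)³) = 14641 · 14.000000.

So E[X^4] = 204974.000000.


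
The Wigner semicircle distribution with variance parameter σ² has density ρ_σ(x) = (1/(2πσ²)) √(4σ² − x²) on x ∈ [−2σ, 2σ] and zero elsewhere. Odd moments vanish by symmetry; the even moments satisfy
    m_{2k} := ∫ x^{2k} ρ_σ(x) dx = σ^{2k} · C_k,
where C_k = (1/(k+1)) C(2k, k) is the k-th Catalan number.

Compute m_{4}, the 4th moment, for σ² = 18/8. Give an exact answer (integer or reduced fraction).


By the scaled semicircle moment identity, m_{2k} = σ^{2k} · C_k with k = 2.
C_2 = (1/(k+1)) · C(2k, k) = (1/3) · C(4, 2) = (1/3) · 6 = 2.
σ^{2k} = (σ²)^k = (18/8)^2 = 81/16.

Therefore m_{4} = σ^{4} · C_2 = (81/16) · 2 = 81/8.


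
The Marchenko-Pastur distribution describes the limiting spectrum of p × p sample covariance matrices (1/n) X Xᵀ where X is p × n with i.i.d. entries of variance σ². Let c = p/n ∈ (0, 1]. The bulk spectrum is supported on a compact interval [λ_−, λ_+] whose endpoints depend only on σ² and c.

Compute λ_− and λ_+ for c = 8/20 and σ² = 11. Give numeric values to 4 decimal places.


c = 8/20 = 0.400000; √c = 0.632456.
λ_− = σ² (1 − √c)² = 11 · (1 − 0.632456)² = 11 · (0.367544)² = 1.485978.
λ_+ = σ² (1 + √c)² = 11 · (1 + 0.632456)² = 11 · (1.632456)² = 29.314022.

Rounded to 4 decimal places: λ_− ≈ 1.4860, λ_+ ≈ 29.3140.


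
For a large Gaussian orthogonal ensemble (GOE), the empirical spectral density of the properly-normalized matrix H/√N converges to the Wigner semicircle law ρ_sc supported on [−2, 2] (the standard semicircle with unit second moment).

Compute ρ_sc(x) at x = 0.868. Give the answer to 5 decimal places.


ρ_sc(x) = (1/(2π)) √(4 − x²). With x = 0.868:
  4 − x² = 4 − (0.868)² = 4 − 0.753424 = 3.246576.
  √(4 − x²) = 1.801826.
  1/(2π) = 0.159155.
  ρ_sc(0.868) = 0.159155 · 1.801826 = 0.286769.

Rounded to 5 decimal places: ρ_sc(0.868) ≈ 0.28677.


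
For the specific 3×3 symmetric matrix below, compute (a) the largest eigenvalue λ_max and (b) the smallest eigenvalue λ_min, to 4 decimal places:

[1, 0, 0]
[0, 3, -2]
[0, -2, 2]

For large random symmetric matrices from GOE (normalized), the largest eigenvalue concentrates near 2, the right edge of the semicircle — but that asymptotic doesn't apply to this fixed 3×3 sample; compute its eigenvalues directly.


Since M is real symmetric, all three eigenvalues are real; they are the roots of det(λI − M) = λ³ − (tr M) λ² + s λ − det M, where s is the sum of the principal 2×2 minors.
tr M = 1 + 3 + 2 = 6.
s = (1·3 − 0²) + (1·2 − 0²) + (3·2 − (-2)²) = 3 + 2 + 2 = 7.
det M (expand along row 1) = 1·2 − 0·0 + 0·0 = 2.
Characteristic polynomial: λ³ − 6λ² + 7λ − 2 = 0.
Substitute λ = y + (tr M)/3 = y + 2.000000 to remove the quadratic term: y³ + p·y + q = 0 with p = s − (tr M)²/3 = -5.000000 and q = −2(tr M)³/27 + (tr M)·s/3 − det M = -4.000000.
Three real roots ⇒ use the trigonometric (Viète) form: r = 2√(−p/3) = 2.581989, φ = arccos(3q/(p·r)) = arccos(0.929516) = 0.377698 rad.
y_k = r·cos(φ/3 − 2πk/3) for k = 0, 1, 2 gives y = 2.561553, -1.000000, -1.561553.
λ_k = y_k + 2.000000 gives λ = 4.5616, 1.0000, 0.4384 (check: the sum is 6.0000 = tr M).

Hence λ_max = 4.5616 and λ_min = 0.4384.


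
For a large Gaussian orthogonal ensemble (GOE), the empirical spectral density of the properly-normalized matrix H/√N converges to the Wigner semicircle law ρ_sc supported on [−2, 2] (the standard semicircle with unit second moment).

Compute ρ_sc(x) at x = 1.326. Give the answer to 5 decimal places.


ρ_sc(x) = (1/(2π)) √(4 − x²). With x = 1.326:
  4 − x² = 4 − (1.326)² = 4 − 1.758276 = 2.241724.
  √(4 − x²) = 1.497239.
  1/(2π) = 0.159155.
  ρ_sc(1.326) = 0.159155 · 1.497239 = 0.238293.

Rounded to 5 decimal places: ρ_sc(1.326) ≈ 0.23829.


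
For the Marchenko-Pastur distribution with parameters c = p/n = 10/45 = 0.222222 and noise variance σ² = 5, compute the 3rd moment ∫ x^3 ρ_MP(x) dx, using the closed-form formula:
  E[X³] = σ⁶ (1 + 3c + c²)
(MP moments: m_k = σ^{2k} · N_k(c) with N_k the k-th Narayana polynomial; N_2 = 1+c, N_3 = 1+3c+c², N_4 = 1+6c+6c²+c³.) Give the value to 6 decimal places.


E[X³] = σ⁶ (1 + 3c + c²) (third MP moment). With σ² = 5 (so σ⁶ = 125) and c = 10/45 = 0.222222: E[X³] = 125 · (1 + 3·0.222222 + (0.222222)²) = 125 · 1.716049.

So E[X^3] = 214.506173.


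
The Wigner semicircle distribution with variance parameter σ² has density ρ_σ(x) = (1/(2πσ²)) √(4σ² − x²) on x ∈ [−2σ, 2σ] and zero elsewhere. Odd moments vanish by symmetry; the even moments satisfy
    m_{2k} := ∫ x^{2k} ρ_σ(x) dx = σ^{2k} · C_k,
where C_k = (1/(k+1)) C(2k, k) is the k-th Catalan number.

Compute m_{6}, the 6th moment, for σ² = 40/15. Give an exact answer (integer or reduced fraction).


By the scaled semicircle moment identity, m_{2k} = σ^{2k} · C_k with k = 3.
C_3 = (1/(k+1)) · C(2k, k) = (1/4) · C(6, 3) = (1/4) · 20 = 5.
σ^{2k} = (σ²)^k = (40/15)^3 = 512/27.

Therefore m_{6} = σ^{6} · C_3 = (512/27) · 5 = 2560/27.


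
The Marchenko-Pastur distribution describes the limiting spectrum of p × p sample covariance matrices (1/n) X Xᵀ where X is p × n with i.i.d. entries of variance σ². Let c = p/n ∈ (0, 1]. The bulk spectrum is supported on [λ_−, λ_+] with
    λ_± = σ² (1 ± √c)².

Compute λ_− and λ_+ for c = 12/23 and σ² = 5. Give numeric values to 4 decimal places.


c = 12/23 = 0.521739; √c = 0.722315.
λ_− = σ² (1 − √c)² = 5 · (1 − 0.722315)² = 5 · (0.277685)² = 0.385544.
λ_+ = σ² (1 + √c)² = 5 · (1 + 0.722315)² = 5 · (1.722315)² = 14.831847.

Rounded to 4 decimal places: λ_− ≈ 0.3855, λ_+ ≈ 14.8318.


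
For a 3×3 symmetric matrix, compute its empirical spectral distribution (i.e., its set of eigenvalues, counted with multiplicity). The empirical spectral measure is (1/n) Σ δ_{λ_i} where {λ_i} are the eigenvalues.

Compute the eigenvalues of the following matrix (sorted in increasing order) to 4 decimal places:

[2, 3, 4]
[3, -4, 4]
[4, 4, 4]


Since M is real symmetric, all three eigenvalues are real; they are the roots of det(λI − M) = λ³ − (tr M) λ² + s λ − det M, where s is the sum of the principal 2×2 minors.
tr M = 2 + (-4) + 4 = 2.
s = (2·(-4) − 3²) + (2·4 − 4²) + ((-4)·4 − 4²) = -17 + (-8) + (-32) = -57.
det M (expand along row 1) = 2·(-32) − 3·(-4) + 4·28 = 60.
Characteristic polynomial: λ³ − 2λ² − 57λ − 60 = 0.
Substitute λ = y + (tr M)/3 = y + 0.666667 to remove the quadratic term: y³ + p·y + q = 0 with p = s − (tr M)²/3 = -58.333333 and q = −2(tr M)³/27 + (tr M)·s/3 − det M = -98.592593.
Three real roots ⇒ use the trigonometric (Viète) form: r = 2√(−p/3) = 8.819171, φ = arccos(3q/(p·r)) = arccos(0.574938) = 0.958268 rad.
y_k = r·cos(φ/3 − 2πk/3) for k = 0, 1, 2 gives y = 8.373070, -1.788179, -6.584891.
λ_k = y_k + 0.666667 gives λ = 9.0397, -1.1215, -5.9182 (check: the sum is 2.0000 = tr M).

Eigenvalues sorted in increasing order: [-5.9182, -1.1215, 9.0397].


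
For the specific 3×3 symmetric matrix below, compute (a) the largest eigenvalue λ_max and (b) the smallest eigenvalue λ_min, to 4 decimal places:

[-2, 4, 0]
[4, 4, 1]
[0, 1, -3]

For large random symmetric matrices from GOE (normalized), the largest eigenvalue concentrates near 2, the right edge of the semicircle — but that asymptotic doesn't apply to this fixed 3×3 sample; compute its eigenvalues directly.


Since M is real symmetric, all three eigenvalues are real; they are the roots of det(λI − M) = λ³ − (tr M) λ² + s λ − det M, where s is the sum of the principal 2×2 minors.
tr M = -2 + 4 + (-3) = -1.
s = ((-2)·4 − 4²) + ((-2)·(-3) − 0²) + (4·(-3) − 1²) = -24 + 6 + (-13) = -31.
det M (expand along row 1) = (-2)·(-13) − 4·(-12) + 0·4 = 74.
Characteristic polynomial: λ³ + λ² − 31λ − 74 = 0.
Substitute λ = y + (tr M)/3 = y − 0.333333 to remove the quadratic term: y³ + p·y + q = 0 with p = s − (tr M)²/3 = -31.333333 and q = −2(tr M)³/27 + (tr M)·s/3 − det M = -63.592593.
Three real roots ⇒ use the trigonometric (Viète) form: r = 2√(−p/3) = 6.463573, φ = arccos(3q/(p·r)) = arccos(0.941995) = 0.342271 rad.
y_k = r·cos(φ/3 − 2πk/3) for k = 0, 1, 2 gives y = 6.421552, -2.573526, -3.848026.
λ_k = y_k − 0.333333 gives λ = 6.0882, -2.9069, -4.1814 (check: the sum is -1.0000 = tr M).

Hence λ_max = 6.0882 and λ_min = -4.1814.


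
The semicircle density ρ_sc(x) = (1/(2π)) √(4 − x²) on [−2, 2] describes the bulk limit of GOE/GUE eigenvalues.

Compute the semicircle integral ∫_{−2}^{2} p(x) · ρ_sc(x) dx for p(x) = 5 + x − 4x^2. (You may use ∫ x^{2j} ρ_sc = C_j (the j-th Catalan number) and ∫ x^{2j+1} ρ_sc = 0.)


Write p(x) = Σ a_i x^i, split into monomials and integrate each against ρ_sc separately.
Using ∫ x^{2j} ρ_sc = C_j = (1/(j+1)) C(2j, j) (Catalan numbers) and ∫ x^{2j+1} ρ_sc = 0 (odd monomials vanish by symmetry):
  i = 0 (even): a_0 · C_{0} = 5 · 1 = 5
  i = 1 (odd): ∫ x^1 ρ_sc = 0 (vanishes)
  i = 2 (even): a_2 · C_{1} = -4 · 1 = -4

Summing the contributions: ∫_{−2}^{2} p(x) ρ_sc(x) dx = 5 + (-4) = 1.


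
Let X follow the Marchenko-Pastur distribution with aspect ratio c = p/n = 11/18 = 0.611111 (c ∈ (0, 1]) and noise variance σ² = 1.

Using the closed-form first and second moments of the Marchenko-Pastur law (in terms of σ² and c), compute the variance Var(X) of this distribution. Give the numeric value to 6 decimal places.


Recall the MP moments m_1 = E[X] = σ² and m_2 = E[X²] = σ⁴ (1 + c).
m_1 = E[X] = σ² = 1, so m_1² = 1.
m_2 = E[X²] = σ⁴ (1 + c) = 1 · (1 + 0.611111) = 1 · 1.611111 = 1.611111.
(Note m_2 − m_1² simplifies to c · σ⁴ = 0.611111 · 1.)

Var(X) = m_2 − m_1² = 1.611111 − 1 = 0.611111.


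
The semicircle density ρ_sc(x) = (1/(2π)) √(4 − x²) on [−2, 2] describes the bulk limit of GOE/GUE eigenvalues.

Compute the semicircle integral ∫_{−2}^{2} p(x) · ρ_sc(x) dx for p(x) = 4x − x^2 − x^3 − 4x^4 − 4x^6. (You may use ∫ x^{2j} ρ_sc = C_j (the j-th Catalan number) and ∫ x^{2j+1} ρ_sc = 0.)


Write p(x) = Σ a_i x^i, split into monomials and integrate each against ρ_sc separately.
Using ∫ x^{2j} ρ_sc = C_j = (1/(j+1)) C(2j, j) (Catalan numbers) and ∫ x^{2j+1} ρ_sc = 0 (odd monomials vanish by symmetry):
  i = 1 (odd): ∫ x^1 ρ_sc = 0 (vanishes)
  i = 2 (even): a_2 · C_{1} = -1 · 1 = -1
  i = 3 (odd): ∫ x^3 ρ_sc = 0 (vanishes)
  i = 4 (even): a_4 · C_{2} = -4 · 2 = -8
  i = 6 (even): a_6 · C_{3} = -4 · 5 = -20

Summing the contributions: ∫_{−2}^{2} p(x) ρ_sc(x) dx = (-1) + (-8) + (-20) = -29.


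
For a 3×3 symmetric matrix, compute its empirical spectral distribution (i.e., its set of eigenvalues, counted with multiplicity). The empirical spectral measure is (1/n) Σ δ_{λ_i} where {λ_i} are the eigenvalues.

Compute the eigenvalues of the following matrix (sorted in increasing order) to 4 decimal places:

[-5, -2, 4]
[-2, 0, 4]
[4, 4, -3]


Since M is real symmetric, all three eigenvalues are real; they are the roots of det(λI − M) = λ³ − (tr M) λ² + s λ − det M, where s is the sum of the principal 2×2 minors.
tr M = -5 + 0 + (-3) = -8.
s = ((-5)·0 − (-2)²) + ((-5)·(-3) − 4²) + (0·(-3) − 4²) = -4 + (-1) + (-16) = -21.
det M (expand along row 1) = (-5)·(-16) − (-2)·(-10) + 4·(-8) = 28.
Characteristic polynomial: λ³ + 8λ² − 21λ − 28 = 0.
Substitute λ = y + (tr M)/3 = y − 2.666667 to remove the quadratic term: y³ + p·y + q = 0 with p = s − (tr M)²/3 = -42.333333 and q = −2(tr M)³/27 + (tr M)·s/3 − det M = 65.925926.
Three real roots ⇒ use the trigonometric (Viète) form: r = 2√(−p/3) = 7.512952, φ = arccos(3q/(p·r)) = arccos(-0.621848) = 2.241897 rad.
y_k = r·cos(φ/3 − 2πk/3) for k = 0, 1, 2 gives y = 5.510955, 1.666667, -7.177622.
λ_k = y_k − 2.666667 gives λ = 2.8443, -1.0000, -9.8443 (check: the sum is -8.0000 = tr M).

Eigenvalues sorted in increasing order: [-9.8443, -1.0000, 2.8443].
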